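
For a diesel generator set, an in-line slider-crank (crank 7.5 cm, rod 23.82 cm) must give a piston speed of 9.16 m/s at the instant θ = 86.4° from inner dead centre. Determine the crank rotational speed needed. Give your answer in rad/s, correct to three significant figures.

For an in-line slider-crank, |v_piston| = rω|sinθ|·[1 + r cosθ/√(L² − r² sin²θ)].
With r = 0.075 m, L = 0.2382 m, θ = 86.4°: the bracketed kinematic factor |dx/dθ| = 0.076411 m.
ω = v/|dx/dθ| = 9.16/0.076411 = 119.88 rad/s.

120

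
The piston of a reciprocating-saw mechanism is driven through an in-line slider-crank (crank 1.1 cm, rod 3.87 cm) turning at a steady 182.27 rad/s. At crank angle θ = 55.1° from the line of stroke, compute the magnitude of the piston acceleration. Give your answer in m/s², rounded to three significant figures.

174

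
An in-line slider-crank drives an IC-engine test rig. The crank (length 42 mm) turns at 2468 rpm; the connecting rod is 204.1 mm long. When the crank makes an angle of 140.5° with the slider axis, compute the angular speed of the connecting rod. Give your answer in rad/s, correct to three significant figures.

ω = 258.4 rad/s (converted from 2468 rpm).
The rod makes angle φ with the slider axis where L sinφ = r sinθ; differentiating, L cosφ·φ̇ = r ω cosθ.
L cosφ = √(L² − r² sin²θ) = 0.20234 m.
|ω_rod| = r ω |cosθ| / √(L² − r² sin²θ) = 0.042·258.4·0.77162/0.20234 = 41.394 rad/s.

41.4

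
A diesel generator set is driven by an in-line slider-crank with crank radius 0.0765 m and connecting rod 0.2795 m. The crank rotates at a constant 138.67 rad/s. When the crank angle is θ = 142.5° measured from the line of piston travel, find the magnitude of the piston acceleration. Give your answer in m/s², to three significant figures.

ω = 138.7 rad/s
x(θ) = r cosθ + √(L² − r² sin²θ); with ω constant, a = ω²·d²x/dθ².
d²x/dθ² = −r cosθ − r²(cos2θ)/√u − r⁴ sin²2θ/(4u^{3/2}),  u = L² − r² sin²θ = 0.0759515 m².
Substituting r = 0.0765 m, L = 0.2795 m, θ = 142.5°: d²x/dθ² = +0.054814 m.
a = ω²·d²x/dθ² = (138.7)²·(+0.054814) = +1054 m/s²;  |a| = 1054 m/s².

1050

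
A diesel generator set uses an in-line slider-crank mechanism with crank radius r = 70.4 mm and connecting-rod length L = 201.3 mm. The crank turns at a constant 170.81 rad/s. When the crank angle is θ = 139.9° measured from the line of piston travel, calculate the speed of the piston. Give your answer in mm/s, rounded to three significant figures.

ω = 170.8 rad/s
For an in-line slider-crank, x = r cosθ + √(L² − r² sin²θ), so v = −rω sinθ·[1 + r cosθ/√(L² − r² sin²θ)].
With r = 0.0704 m, L = 0.2013 m, θ = 139.9°: √(L² − r² sin²θ) = 0.19613 m.
v = −0.0704·170.8·0.64412·[1 + 0.0704·-0.76492/0.19613] = -5.6189 m/s.
|v| = 5.6189 m/s = 5618.9 mm/s.

5620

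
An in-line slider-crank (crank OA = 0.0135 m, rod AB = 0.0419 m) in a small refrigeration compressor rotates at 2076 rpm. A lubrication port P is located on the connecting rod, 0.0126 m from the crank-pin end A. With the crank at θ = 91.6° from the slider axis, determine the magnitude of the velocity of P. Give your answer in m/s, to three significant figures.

ω = 217.4 rad/s.  Crank-pin speed |V_A| = rω = 2.9349 m/s, perpendicular to OA.
Rod angle: sinφ = −(r/L) sinθ ⇒ φ = -18.788°; ω_rod = −rω cosθ/√(L²−r²sin²θ) = +2.0658 rad/s.
V_P = V_A + ω_rod × AP, with AP = 0.0126 m along the rod.
Components: V_Px = −rω sinθ − a·ω_rod·sinφ = -2.9253 m/s;  V_Py = rω cosθ + a·ω_rod·cosφ = -0.057304 m/s.
|V_P| = √(V_Px² + V_Py²) = 2.9259 m/s.

2.93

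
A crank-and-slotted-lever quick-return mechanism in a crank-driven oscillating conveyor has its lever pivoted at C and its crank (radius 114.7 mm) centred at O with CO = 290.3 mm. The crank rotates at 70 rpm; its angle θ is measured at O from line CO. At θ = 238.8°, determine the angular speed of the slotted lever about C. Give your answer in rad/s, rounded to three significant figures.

ω = 7.33 rad/s (from 70 rpm).
Crank pin A relative to C: A = (d + r cosθ, r sinθ); lever angle φ = atan2(r sinθ, d + r cosθ).
Differentiating tanφ: φ̇ = rω(d cosθ + r)/(d² + r² + 2dr cosθ).
d² + r² + 2dr cosθ = |CA|² = 0.0629323 m²;  d cosθ + r = -0.035683 m.
|ω_lever| = |0.1147·7.33·-0.035683| / 0.0629323 = 0.47674 rad/s.

0.477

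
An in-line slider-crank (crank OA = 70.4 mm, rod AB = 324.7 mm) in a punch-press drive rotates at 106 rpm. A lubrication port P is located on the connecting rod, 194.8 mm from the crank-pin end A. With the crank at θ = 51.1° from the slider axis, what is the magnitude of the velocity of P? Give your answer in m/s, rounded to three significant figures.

ω = 11.1 rad/s.  Crank-pin speed |V_A| = rω = 0.78146 m/s, perpendicular to OA.
Rod angle: sinφ = −(r/L) sinθ ⇒ φ = -9.714°; ω_rod = −rω cosθ/√(L²−r²sin²θ) = -1.5333 rad/s.
V_P = V_A + ω_rod × AP, with AP = 0.1948 m along the rod.
Components: V_Px = −rω sinθ − a·ω_rod·sinφ = -0.65857 m/s;  V_Py = rω cosθ + a·ω_rod·cosφ = +0.19632 m/s.
|V_P| = √(V_Px² + V_Py²) = 0.68721 m/s.

0.687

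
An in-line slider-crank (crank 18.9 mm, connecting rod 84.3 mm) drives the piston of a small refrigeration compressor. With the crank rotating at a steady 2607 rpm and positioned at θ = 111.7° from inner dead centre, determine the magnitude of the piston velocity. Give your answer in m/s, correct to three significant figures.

ω = 2π·2607/60 = 273 rad/s
For an in-line slider-crank, x = r cosθ + √(L² − r² sin²θ), so v = −rω sinθ·[1 + r cosθ/√(L² − r² sin²θ)].
With r = 0.0189 m, L = 0.0843 m, θ = 111.7°: √(L² − r² sin²θ) = 0.082451 m.
v = −0.0189·273·0.92913·[1 + 0.0189·-0.36975/0.082451] = -4.3878 m/s.
|v| = 4.3878 m/s.

4.39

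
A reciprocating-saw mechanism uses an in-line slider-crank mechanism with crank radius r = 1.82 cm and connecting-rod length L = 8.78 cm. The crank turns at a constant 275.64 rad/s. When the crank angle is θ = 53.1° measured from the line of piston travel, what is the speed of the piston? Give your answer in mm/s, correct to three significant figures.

ω = 275.6 rad/s
For an in-line slider-crank, x = r cosθ + √(L² − r² sin²θ), so v = −rω sinθ·[1 + r cosθ/√(L² − r² sin²θ)].
With r = 0.0182 m, L = 0.0878 m, θ = 53.1°: √(L² − r² sin²θ) = 0.086585 m.
v = −0.0182·275.6·0.79968·[1 + 0.0182·0.60042/0.086585] = -4.518 m/s.
|v| = 4.518 m/s = 4518 mm/s.

4520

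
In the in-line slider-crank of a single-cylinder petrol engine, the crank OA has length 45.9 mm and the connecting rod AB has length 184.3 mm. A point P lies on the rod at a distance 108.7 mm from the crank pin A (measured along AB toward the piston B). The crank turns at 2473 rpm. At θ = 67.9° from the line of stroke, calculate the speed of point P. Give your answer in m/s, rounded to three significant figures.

ω = 259 rad/s.  Crank-pin speed |V_A| = rω = 11.887 m/s, perpendicular to OA.
Rod angle: sinφ = −(r/L) sinθ ⇒ φ = -13.341°; ω_rod = −rω cosθ/√(L²−r²sin²θ) = -24.938 rad/s.
V_P = V_A + ω_rod × AP, with AP = 0.1087 m along the rod.
Components: V_Px = −rω sinθ − a·ω_rod·sinφ = -11.639 m/s;  V_Py = rω cosθ + a·ω_rod·cosφ = +1.8345 m/s.
|V_P| = √(V_Px² + V_Py²) = 11.783 m/s.

11.8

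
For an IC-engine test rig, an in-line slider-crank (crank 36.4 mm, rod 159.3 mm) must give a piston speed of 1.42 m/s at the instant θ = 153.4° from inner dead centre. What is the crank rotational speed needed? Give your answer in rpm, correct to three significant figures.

1050

For an in-line slider-crank, |v_piston| = rω|sinθ|·[1 + r cosθ/√(L² − r² sin²θ)].
With r = 0.0364 m, L = 0.1593 m, θ = 153.4°: the bracketed kinematic factor |dx/dθ| = 0.012951 m.
ω = v/|dx/dθ| = 1.42/0.012951 = 109.65 rad/s.
N = 60ω/(2π) = 1047 rpm.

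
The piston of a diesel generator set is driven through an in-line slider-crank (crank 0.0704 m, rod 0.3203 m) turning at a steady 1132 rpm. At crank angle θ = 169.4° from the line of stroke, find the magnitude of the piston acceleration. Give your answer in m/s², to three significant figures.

ω = 2π·1132/60 = 118.5 rad/s
x(θ) = r cosθ + √(L² − r² sin²θ); with ω constant, a = ω²·d²x/dθ².
d²x/dθ² = −r cosθ − r²(cos2θ)/√u − r⁴ sin²2θ/(4u^{3/2}),  u = L² − r² sin²θ = 0.102424 m².
Substituting r = 0.0704 m, L = 0.3203 m, θ = 169.4°: d²x/dθ² = +0.054736 m.
a = ω²·d²x/dθ² = (118.5)²·(+0.054736) = +769.17 m/s²;  |a| = 769.17 m/s².

769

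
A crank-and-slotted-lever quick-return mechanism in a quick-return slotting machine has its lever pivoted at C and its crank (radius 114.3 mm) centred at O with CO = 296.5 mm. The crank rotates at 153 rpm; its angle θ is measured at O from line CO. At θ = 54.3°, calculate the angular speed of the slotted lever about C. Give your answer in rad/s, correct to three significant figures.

ω = 16.02 rad/s (from 153 rpm).
Crank pin A relative to C: A = (d + r cosθ, r sinθ); lever angle φ = atan2(r sinθ, d + r cosθ).
Differentiating tanφ: φ̇ = rω(d cosθ + r)/(d² + r² + 2dr cosθ).
d² + r² + 2dr cosθ = |CA|² = 0.140529 m²;  d cosθ + r = +0.28732 m.
|ω_lever| = |0.1143·16.02·+0.28732| / 0.140529 = 3.7443 rad/s.

3.74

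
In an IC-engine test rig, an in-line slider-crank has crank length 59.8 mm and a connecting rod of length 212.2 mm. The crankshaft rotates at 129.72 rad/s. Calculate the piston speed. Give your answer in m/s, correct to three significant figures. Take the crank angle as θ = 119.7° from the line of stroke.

5.77

ω = 129.7 rad/s
For an in-line slider-crank, x = r cosθ + √(L² − r² sin²θ), so v = −rω sinθ·[1 + r cosθ/√(L² − r² sin²θ)].
With r = 0.0598 m, L = 0.2122 m, θ = 119.7°: √(L² − r² sin²θ) = 0.20574 m.
v = −0.0598·129.7·0.86863·[1 + 0.0598·-0.49546/0.20574] = -5.7679 m/s.
|v| = 5.7679 m/s.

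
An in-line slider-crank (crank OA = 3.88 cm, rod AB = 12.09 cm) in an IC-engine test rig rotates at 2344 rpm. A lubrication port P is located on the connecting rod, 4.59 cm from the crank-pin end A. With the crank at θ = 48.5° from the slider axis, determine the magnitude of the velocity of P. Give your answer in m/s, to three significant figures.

8.66

ω = 245.5 rad/s.  Crank-pin speed |V_A| = rω = 9.524 m/s, perpendicular to OA.
Rod angle: sinφ = −(r/L) sinθ ⇒ φ = -13.908°; ω_rod = −rω cosθ/√(L²−r²sin²θ) = -53.775 rad/s.
V_P = V_A + ω_rod × AP, with AP = 0.0459 m along the rod.
Components: V_Px = −rω sinθ − a·ω_rod·sinφ = -7.7263 m/s;  V_Py = rω cosθ + a·ω_rod·cosφ = +3.9149 m/s.
|V_P| = √(V_Px² + V_Py²) = 8.6615 m/s.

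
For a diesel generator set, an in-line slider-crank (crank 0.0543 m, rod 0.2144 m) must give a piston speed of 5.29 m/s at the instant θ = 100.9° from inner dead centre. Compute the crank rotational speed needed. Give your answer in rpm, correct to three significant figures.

997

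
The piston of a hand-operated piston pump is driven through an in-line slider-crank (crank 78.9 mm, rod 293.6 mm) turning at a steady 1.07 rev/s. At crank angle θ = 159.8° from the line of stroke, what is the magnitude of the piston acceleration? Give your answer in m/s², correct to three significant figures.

2.61

ω = 2π·1.07 = 6.723 rad/s
x(θ) = r cosθ + √(L² − r² sin²θ); with ω constant, a = ω²·d²x/dθ².
d²x/dθ² = −r cosθ − r²(cos2θ)/√u − r⁴ sin²2θ/(4u^{3/2}),  u = L² − r² sin²θ = 0.0854587 m².
Substituting r = 0.0789 m, L = 0.2936 m, θ = 159.8°: d²x/dθ² = +0.057667 m.
a = ω²·d²x/dθ² = (6.723)²·(+0.057667) = +2.6065 m/s²;  |a| = 2.6065 m/s².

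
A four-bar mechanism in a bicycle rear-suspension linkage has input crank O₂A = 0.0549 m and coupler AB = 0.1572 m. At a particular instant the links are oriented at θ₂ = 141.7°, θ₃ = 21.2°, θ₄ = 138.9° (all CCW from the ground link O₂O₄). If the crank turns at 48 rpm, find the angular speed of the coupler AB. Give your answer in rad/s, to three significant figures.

0.0969

ω₂ = 5.027 rad/s (from 48 rpm).
Differentiating the loop-closure r₂e^{iθ₂}+r₃e^{iθ₃}=r₁+r₄e^{iθ₄} gives r₂ω₂e^{iθ₂}+r₃ω₃e^{iθ₃}=r₄ω₄e^{iθ₄}.
Eliminating the other unknown: ω₃ = r₂ω₂ sin(θ₄−θ₂) / [r₃ sin(θ₃−θ₄)].
Numerator sine = -0.04885; denominator sine = -0.88539.
Result = 0.0549·5.027·(-0.04885) / (0.1572·(-0.88539)) = +0.096854 rad/s; magnitude 0.096854 rad/s.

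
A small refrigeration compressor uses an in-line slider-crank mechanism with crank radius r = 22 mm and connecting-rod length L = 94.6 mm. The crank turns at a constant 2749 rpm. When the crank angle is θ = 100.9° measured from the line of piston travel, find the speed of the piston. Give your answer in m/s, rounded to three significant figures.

5.94

ω = 2π·2749/60 = 287.9 rad/s
For an in-line slider-crank, x = r cosθ + √(L² − r² sin²θ), so v = −rω sinθ·[1 + r cosθ/√(L² − r² sin²θ)].
With r = 0.022 m, L = 0.0946 m, θ = 100.9°: √(L² − r² sin²θ) = 0.0921 m.
v = −0.022·287.9·0.98196·[1 + 0.022·-0.18910/0.0921] = -5.9381 m/s.
|v| = 5.9381 m/s.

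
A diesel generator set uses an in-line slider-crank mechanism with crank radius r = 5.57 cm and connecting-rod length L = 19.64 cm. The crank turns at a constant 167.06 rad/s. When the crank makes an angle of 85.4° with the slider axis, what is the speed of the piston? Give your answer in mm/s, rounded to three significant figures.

9500

ω = 167.1 rad/s
For an in-line slider-crank, x = r cosθ + √(L² − r² sin²θ), so v = −rω sinθ·[1 + r cosθ/√(L² − r² sin²θ)].
With r = 0.0557 m, L = 0.1964 m, θ = 85.4°: √(L² − r² sin²θ) = 0.18839 m.
v = −0.0557·167.1·0.99678·[1 + 0.0557·0.08020/0.18839] = -9.4952 m/s.
|v| = 9.4952 m/s = 9495.2 mm/s.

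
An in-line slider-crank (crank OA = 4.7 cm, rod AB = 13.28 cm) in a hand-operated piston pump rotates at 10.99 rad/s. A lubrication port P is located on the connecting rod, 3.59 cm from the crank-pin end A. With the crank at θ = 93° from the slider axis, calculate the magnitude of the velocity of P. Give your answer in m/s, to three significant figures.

0.513

ω = 10.99 rad/s.  Crank-pin speed |V_A| = rω = 0.51653 m/s, perpendicular to OA.
Rod angle: sinφ = −(r/L) sinθ ⇒ φ = -20.697°; ω_rod = −rω cosθ/√(L²−r²sin²θ) = +0.21761 rad/s.
V_P = V_A + ω_rod × AP, with AP = 0.0359 m along the rod.
Components: V_Px = −rω sinθ − a·ω_rod·sinφ = -0.51306 m/s;  V_Py = rω cosθ + a·ω_rod·cosφ = -0.019725 m/s.
|V_P| = √(V_Px² + V_Py²) = 0.51344 m/s.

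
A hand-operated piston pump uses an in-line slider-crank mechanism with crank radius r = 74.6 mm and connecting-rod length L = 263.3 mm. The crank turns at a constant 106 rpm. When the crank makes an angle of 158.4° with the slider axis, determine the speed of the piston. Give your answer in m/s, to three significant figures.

0.224

ω = 2π·106/60 = 11.1 rad/s
For an in-line slider-crank, x = r cosθ + √(L² − r² sin²θ), so v = −rω sinθ·[1 + r cosθ/√(L² − r² sin²θ)].
With r = 0.0746 m, L = 0.2633 m, θ = 158.4°: √(L² − r² sin²θ) = 0.26186 m.
v = −0.0746·11.1·0.36812·[1 + 0.0746·-0.92978/0.26186] = -0.22409 m/s.
|v| = 0.22409 m/s.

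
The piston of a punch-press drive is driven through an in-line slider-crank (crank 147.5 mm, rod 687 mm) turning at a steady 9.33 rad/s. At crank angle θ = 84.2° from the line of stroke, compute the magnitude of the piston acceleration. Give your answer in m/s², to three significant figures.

1.47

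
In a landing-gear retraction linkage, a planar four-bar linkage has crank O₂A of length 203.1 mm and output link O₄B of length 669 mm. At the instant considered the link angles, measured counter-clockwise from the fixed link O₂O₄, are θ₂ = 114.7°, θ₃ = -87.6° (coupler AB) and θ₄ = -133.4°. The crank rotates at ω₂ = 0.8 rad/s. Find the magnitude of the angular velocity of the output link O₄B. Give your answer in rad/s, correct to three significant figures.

ω₂ = 0.8 rad/s
Differentiating the loop-closure r₂e^{iθ₂}+r₃e^{iθ₃}=r₁+r₄e^{iθ₄} gives r₂ω₂e^{iθ₂}+r₃ω₃e^{iθ₃}=r₄ω₄e^{iθ₄}.
Eliminating the other unknown: ω₄ = r₂ω₂ sin(θ₂−θ₃) / [r₄ sin(θ₄−θ₃)].
Numerator sine = -0.37946; denominator sine = -0.71691.
Result = 0.2031·0.8·(-0.37946) / (0.669·(-0.71691)) = +0.12855 rad/s; magnitude 0.12855 rad/s.

0.129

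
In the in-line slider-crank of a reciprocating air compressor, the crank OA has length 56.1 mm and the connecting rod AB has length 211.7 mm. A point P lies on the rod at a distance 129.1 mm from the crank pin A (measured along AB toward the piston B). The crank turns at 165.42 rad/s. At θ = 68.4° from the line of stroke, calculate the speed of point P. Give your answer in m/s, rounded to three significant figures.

9.25

ω = 165.4 rad/s.  Crank-pin speed |V_A| = rω = 9.2801 m/s, perpendicular to OA.
Rod angle: sinφ = −(r/L) sinθ ⇒ φ = -14.264°; ω_rod = −rω cosθ/√(L²−r²sin²θ) = -16.65 rad/s.
V_P = V_A + ω_rod × AP, with AP = 0.1291 m along the rod.
Components: V_Px = −rω sinθ − a·ω_rod·sinφ = -9.158 m/s;  V_Py = rω cosθ + a·ω_rod·cosφ = +1.3329 m/s.
|V_P| = √(V_Px² + V_Py²) = 9.2545 m/s.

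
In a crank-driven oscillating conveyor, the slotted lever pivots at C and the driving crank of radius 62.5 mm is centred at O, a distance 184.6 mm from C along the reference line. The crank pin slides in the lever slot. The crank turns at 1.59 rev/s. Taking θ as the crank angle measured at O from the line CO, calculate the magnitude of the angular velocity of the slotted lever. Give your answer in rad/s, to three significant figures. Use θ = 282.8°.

1.50

ω = 9.99 rad/s (from 1.59 rev/s).
Crank pin A relative to C: A = (d + r cosθ, r sinθ); lever angle φ = atan2(r sinθ, d + r cosθ).
Differentiating tanφ: φ̇ = rω(d cosθ + r)/(d² + r² + 2dr cosθ).
d² + r² + 2dr cosθ = |CA|² = 0.0430956 m²;  d cosθ + r = +0.1034 m.
|ω_lever| = |0.0625·9.99·+0.1034| / 0.0430956 = 1.4981 rad/s.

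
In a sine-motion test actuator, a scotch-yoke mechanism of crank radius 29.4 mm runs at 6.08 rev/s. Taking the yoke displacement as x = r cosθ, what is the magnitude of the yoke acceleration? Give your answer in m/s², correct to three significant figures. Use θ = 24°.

39.2

ω = 38.2 rad/s (from 6.08 rev/s).
x = r cosθ ⇒ ẍ = −rω² cosθ (ω constant).
|a| = rω²|cosθ| = 0.0294·(38.2)²·|cos 24°| = 39.196 m/s².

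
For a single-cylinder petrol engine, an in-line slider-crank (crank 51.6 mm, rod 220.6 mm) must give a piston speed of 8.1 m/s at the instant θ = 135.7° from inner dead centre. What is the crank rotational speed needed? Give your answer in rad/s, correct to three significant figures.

271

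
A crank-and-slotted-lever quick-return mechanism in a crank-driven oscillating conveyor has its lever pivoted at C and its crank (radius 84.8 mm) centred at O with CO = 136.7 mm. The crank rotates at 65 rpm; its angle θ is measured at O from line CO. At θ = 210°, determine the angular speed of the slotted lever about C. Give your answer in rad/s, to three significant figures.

ω = 6.807 rad/s (from 65 rpm).
Crank pin A relative to C: A = (d + r cosθ, r sinθ); lever angle φ = atan2(r sinθ, d + r cosθ).
Differentiating tanφ: φ̇ = rω(d cosθ + r)/(d² + r² + 2dr cosθ).
d² + r² + 2dr cosθ = |CA|² = 0.00579972 m²;  d cosθ + r = -0.033586 m.
|ω_lever| = |0.0848·6.807·-0.033586| / 0.00579972 = 3.3426 rad/s.

3.34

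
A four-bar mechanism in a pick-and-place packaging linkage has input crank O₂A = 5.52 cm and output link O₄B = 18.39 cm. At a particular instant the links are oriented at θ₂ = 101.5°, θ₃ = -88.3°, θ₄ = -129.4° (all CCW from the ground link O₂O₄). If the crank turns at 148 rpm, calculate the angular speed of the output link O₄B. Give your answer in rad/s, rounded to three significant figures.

ω₂ = 15.5 rad/s (from 148 rpm).
Differentiating the loop-closure r₂e^{iθ₂}+r₃e^{iθ₃}=r₁+r₄e^{iθ₄} gives r₂ω₂e^{iθ₂}+r₃ω₃e^{iθ₃}=r₄ω₄e^{iθ₄}.
Eliminating the other unknown: ω₄ = r₂ω₂ sin(θ₂−θ₃) / [r₄ sin(θ₄−θ₃)].
Numerator sine = -0.17021; denominator sine = -0.65738.
Result = 0.0552·15.5·(-0.17021) / (0.1839·(-0.65738)) = +1.2045 rad/s; magnitude 1.2045 rad/s.

1.20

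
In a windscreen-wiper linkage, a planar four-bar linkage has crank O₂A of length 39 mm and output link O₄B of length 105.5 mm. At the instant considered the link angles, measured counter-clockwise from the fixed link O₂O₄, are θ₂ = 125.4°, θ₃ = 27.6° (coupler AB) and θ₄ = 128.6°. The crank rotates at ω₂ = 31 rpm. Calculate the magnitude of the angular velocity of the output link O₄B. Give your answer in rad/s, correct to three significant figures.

1.21

ω₂ = 3.246 rad/s (from 31 rpm).
Differentiating the loop-closure r₂e^{iθ₂}+r₃e^{iθ₃}=r₁+r₄e^{iθ₄} gives r₂ω₂e^{iθ₂}+r₃ω₃e^{iθ₃}=r₄ω₄e^{iθ₄}.
Eliminating the other unknown: ω₄ = r₂ω₂ sin(θ₂−θ₃) / [r₄ sin(θ₄−θ₃)].
Numerator sine = +0.99075; denominator sine = +0.98163.
Result = 0.039·3.246·(+0.99075) / (0.1055·(+0.98163)) = +1.2112 rad/s; magnitude 1.2112 rad/s.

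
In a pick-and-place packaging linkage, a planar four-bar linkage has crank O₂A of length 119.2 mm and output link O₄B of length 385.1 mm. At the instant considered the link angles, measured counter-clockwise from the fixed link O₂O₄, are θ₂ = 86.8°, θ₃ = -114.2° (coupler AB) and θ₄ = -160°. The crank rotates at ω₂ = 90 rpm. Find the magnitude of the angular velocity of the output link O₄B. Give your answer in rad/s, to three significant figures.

ω₂ = 9.425 rad/s (from 90 rpm).
Differentiating the loop-closure r₂e^{iθ₂}+r₃e^{iθ₃}=r₁+r₄e^{iθ₄} gives r₂ω₂e^{iθ₂}+r₃ω₃e^{iθ₃}=r₄ω₄e^{iθ₄}.
Eliminating the other unknown: ω₄ = r₂ω₂ sin(θ₂−θ₃) / [r₄ sin(θ₄−θ₃)].
Numerator sine = -0.35837; denominator sine = -0.71691.
Result = 0.1192·9.425·(-0.35837) / (0.3851·(-0.71691)) = +1.4583 rad/s; magnitude 1.4583 rad/s.

1.46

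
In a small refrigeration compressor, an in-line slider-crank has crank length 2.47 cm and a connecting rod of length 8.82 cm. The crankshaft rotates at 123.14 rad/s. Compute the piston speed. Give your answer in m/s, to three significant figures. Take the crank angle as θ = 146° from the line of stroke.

1.30

ω = 123.1 rad/s
For an in-line slider-crank, x = r cosθ + √(L² − r² sin²θ), so v = −rω sinθ·[1 + r cosθ/√(L² − r² sin²θ)].
With r = 0.0247 m, L = 0.0882 m, θ = 146°: √(L² − r² sin²θ) = 0.087112 m.
v = −0.0247·123.1·0.55919·[1 + 0.0247·-0.82904/0.087112] = -1.301 m/s.
|v| = 1.301 m/s.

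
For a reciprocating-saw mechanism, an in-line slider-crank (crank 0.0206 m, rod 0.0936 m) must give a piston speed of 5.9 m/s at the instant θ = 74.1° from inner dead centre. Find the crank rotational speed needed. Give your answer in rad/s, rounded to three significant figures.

For an in-line slider-crank, |v_piston| = rω|sinθ|·[1 + r cosθ/√(L² − r² sin²θ)].
With r = 0.0206 m, L = 0.0936 m, θ = 74.1°: the bracketed kinematic factor |dx/dθ| = 0.021034 m.
ω = v/|dx/dθ| = 5.9/0.021034 = 280.5 rad/s.

280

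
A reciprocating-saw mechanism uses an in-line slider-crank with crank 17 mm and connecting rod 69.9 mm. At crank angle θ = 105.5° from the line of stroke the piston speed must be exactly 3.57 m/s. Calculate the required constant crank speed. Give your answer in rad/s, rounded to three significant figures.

234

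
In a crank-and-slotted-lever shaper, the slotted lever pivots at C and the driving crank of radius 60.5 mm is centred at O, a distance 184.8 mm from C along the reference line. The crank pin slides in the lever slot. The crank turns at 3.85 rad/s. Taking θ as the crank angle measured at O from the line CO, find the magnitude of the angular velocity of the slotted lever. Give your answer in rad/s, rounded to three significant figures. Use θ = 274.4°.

0.440

ω = 3.85 rad/s
Crank pin A relative to C: A = (d + r cosθ, r sinθ); lever angle φ = atan2(r sinθ, d + r cosθ).
Differentiating tanφ: φ̇ = rω(d cosθ + r)/(d² + r² + 2dr cosθ).
d² + r² + 2dr cosθ = |CA|² = 0.0395268 m²;  d cosθ + r = +0.074678 m.
|ω_lever| = |0.0605·3.85·+0.074678| / 0.0395268 = 0.44006 rad/s.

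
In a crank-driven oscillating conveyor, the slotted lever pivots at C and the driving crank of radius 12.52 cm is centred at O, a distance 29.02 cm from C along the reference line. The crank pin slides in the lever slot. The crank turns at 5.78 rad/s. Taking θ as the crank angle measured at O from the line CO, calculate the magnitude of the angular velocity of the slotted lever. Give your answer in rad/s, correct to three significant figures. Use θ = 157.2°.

ω = 5.78 rad/s
Crank pin A relative to C: A = (d + r cosθ, r sinθ); lever angle φ = atan2(r sinθ, d + r cosθ).
Differentiating tanφ: φ̇ = rω(d cosθ + r)/(d² + r² + 2dr cosθ).
d² + r² + 2dr cosθ = |CA|² = 0.0329029 m²;  d cosθ + r = -0.14232 m.
|ω_lever| = |0.1252·5.78·-0.14232| / 0.0329029 = 3.1302 rad/s.

3.13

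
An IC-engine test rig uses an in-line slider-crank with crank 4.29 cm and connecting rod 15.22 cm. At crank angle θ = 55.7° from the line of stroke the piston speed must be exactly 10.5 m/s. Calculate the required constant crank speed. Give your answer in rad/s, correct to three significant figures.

255

For an in-line slider-crank, |v_piston| = rω|sinθ|·[1 + r cosθ/√(L² − r² sin²θ)].
With r = 0.0429 m, L = 0.1522 m, θ = 55.7°: the bracketed kinematic factor |dx/dθ| = 0.041228 m.
ω = v/|dx/dθ| = 10.5/0.041228 = 254.68 rad/s.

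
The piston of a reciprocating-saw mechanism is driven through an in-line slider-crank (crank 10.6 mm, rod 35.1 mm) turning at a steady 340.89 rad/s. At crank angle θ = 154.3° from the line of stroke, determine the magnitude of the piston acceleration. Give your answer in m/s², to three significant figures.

ω = 340.9 rad/s
x(θ) = r cosθ + √(L² − r² sin²θ); with ω constant, a = ω²·d²x/dθ².
d²x/dθ² = −r cosθ − r²(cos2θ)/√u − r⁴ sin²2θ/(4u^{3/2}),  u = L² − r² sin²θ = 0.00121088 m².
Substituting r = 0.0106 m, L = 0.0351 m, θ = 154.3°: d²x/dθ² = +0.0074912 m.
a = ω²·d²x/dθ² = (340.9)²·(+0.0074912) = +870.52 m/s²;  |a| = 870.52 m/s².

871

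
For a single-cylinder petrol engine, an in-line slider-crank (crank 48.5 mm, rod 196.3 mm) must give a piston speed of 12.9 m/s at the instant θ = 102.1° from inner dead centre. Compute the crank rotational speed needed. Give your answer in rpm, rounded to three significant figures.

2740

For an in-line slider-crank, |v_piston| = rω|sinθ|·[1 + r cosθ/√(L² − r² sin²θ)].
With r = 0.0485 m, L = 0.1963 m, θ = 102.1°: the bracketed kinematic factor |dx/dθ| = 0.044891 m.
ω = v/|dx/dθ| = 12.9/0.044891 = 287.36 rad/s.
N = 60ω/(2π) = 2744.1 rpm.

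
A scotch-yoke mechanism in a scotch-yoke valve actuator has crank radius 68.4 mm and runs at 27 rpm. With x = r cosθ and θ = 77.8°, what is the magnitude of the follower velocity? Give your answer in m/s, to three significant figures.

ω = 2.827 rad/s (from 27 rpm).
x = r cosθ ⇒ ẋ = −rω sinθ.
|v| = rω|sinθ| = 0.0684·2.827·|sin 77.8°| = 0.18903 m/s.

0.189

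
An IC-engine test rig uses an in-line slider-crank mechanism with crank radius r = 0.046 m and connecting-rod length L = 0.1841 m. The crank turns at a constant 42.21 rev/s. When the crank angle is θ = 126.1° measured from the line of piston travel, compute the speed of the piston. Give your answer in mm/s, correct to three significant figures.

ω = 2π·42.2 = 265.2 rad/s
For an in-line slider-crank, x = r cosθ + √(L² − r² sin²θ), so v = −rω sinθ·[1 + r cosθ/√(L² − r² sin²θ)].
With r = 0.046 m, L = 0.1841 m, θ = 126.1°: √(L² − r² sin²θ) = 0.18031 m.
v = −0.046·265.2·0.80799·[1 + 0.046·-0.58920/0.18031] = -8.3756 m/s.
|v| = 8.3756 m/s = 8375.6 mm/s.

8380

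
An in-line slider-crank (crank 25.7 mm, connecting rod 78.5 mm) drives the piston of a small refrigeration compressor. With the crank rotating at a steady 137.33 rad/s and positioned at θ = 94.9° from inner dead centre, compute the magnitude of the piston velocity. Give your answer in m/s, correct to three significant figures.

3.41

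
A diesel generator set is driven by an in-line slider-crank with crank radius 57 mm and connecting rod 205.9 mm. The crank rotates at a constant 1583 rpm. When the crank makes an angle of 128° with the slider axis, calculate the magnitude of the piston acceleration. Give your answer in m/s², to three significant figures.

1060

ω = 2π·1583/60 = 165.8 rad/s
x(θ) = r cosθ + √(L² − r² sin²θ); with ω constant, a = ω²·d²x/dθ².
d²x/dθ² = −r cosθ − r²(cos2θ)/√u − r⁴ sin²2θ/(4u^{3/2}),  u = L² − r² sin²θ = 0.0403773 m².
Substituting r = 0.057 m, L = 0.2059 m, θ = 128°: d²x/dθ² = +0.038698 m.
a = ω²·d²x/dθ² = (165.8)²·(+0.038698) = +1063.4 m/s²;  |a| = 1063.4 m/s².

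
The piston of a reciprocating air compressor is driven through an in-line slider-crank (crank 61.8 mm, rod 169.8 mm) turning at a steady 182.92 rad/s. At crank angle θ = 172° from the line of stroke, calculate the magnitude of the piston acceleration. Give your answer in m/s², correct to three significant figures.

ω = 182.9 rad/s
x(θ) = r cosθ + √(L² − r² sin²θ); with ω constant, a = ω²·d²x/dθ².
d²x/dθ² = −r cosθ − r²(cos2θ)/√u − r⁴ sin²2θ/(4u^{3/2}),  u = L² − r² sin²θ = 0.0287581 m².
Substituting r = 0.0618 m, L = 0.1698 m, θ = 172°: d²x/dθ² = +0.039493 m.
a = ω²·d²x/dθ² = (182.9)²·(+0.039493) = +1321.4 m/s²;  |a| = 1321.4 m/s².

1320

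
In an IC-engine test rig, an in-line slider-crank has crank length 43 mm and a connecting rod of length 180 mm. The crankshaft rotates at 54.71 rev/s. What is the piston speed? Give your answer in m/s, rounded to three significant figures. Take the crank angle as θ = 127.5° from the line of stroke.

ω = 2π·54.7 = 343.8 rad/s
For an in-line slider-crank, x = r cosθ + √(L² − r² sin²θ), so v = −rω sinθ·[1 + r cosθ/√(L² − r² sin²θ)].
With r = 0.043 m, L = 0.18 m, θ = 127.5°: √(L² − r² sin²θ) = 0.17674 m.
v = −0.043·343.8·0.79335·[1 + 0.043·-0.60876/0.17674] = -9.99 m/s.
|v| = 9.99 m/s.

9.99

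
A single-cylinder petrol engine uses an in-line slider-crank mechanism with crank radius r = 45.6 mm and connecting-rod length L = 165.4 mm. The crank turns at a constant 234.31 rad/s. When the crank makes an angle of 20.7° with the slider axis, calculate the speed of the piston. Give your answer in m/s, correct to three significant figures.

ω = 234.3 rad/s
For an in-line slider-crank, x = r cosθ + √(L² − r² sin²θ), so v = −rω sinθ·[1 + r cosθ/√(L² − r² sin²θ)].
With r = 0.0456 m, L = 0.1654 m, θ = 20.7°: √(L² − r² sin²θ) = 0.16461 m.
v = −0.0456·234.3·0.35347·[1 + 0.0456·0.93544/0.16461] = -4.7554 m/s.
|v| = 4.7554 m/s.

4.76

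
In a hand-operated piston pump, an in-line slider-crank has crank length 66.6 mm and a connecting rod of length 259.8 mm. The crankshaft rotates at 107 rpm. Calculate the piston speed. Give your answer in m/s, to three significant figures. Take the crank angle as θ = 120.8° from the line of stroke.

ω = 2π·107/60 = 11.21 rad/s
For an in-line slider-crank, x = r cosθ + √(L² − r² sin²θ), so v = −rω sinθ·[1 + r cosθ/√(L² − r² sin²θ)].
With r = 0.0666 m, L = 0.2598 m, θ = 120.8°: √(L² − r² sin²θ) = 0.25342 m.
v = −0.0666·11.21·0.85896·[1 + 0.0666·-0.51204/0.25342] = -0.55475 m/s.
|v| = 0.55475 m/s.

0.555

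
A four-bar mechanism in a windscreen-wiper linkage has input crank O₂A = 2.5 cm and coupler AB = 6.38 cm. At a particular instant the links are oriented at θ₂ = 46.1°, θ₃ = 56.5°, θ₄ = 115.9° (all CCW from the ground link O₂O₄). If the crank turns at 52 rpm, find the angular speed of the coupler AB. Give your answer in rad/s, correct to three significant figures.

ω₂ = 5.445 rad/s (from 52 rpm).
Differentiating the loop-closure r₂e^{iθ₂}+r₃e^{iθ₃}=r₁+r₄e^{iθ₄} gives r₂ω₂e^{iθ₂}+r₃ω₃e^{iθ₃}=r₄ω₄e^{iθ₄}.
Eliminating the other unknown: ω₃ = r₂ω₂ sin(θ₄−θ₂) / [r₃ sin(θ₃−θ₄)].
Numerator sine = +0.93849; denominator sine = -0.86074.
Result = 0.025·5.445·(+0.93849) / (0.0638·(-0.86074)) = -2.3265 rad/s; magnitude 2.3265 rad/s.

2.33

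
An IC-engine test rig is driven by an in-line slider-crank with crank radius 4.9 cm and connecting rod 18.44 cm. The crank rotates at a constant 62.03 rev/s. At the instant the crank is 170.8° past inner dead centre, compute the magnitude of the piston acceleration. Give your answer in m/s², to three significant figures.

5470

ω = 2π·62 = 389.7 rad/s
x(θ) = r cosθ + √(L² − r² sin²θ); with ω constant, a = ω²·d²x/dθ².
d²x/dθ² = −r cosθ − r²(cos2θ)/√u − r⁴ sin²2θ/(4u^{3/2}),  u = L² − r² sin²θ = 0.033942 m².
Substituting r = 0.049 m, L = 0.1844 m, θ = 170.8°: d²x/dθ² = +0.035981 m.
a = ω²·d²x/dθ² = (389.7)²·(+0.035981) = +5465.5 m/s²;  |a| = 5465.5 m/s².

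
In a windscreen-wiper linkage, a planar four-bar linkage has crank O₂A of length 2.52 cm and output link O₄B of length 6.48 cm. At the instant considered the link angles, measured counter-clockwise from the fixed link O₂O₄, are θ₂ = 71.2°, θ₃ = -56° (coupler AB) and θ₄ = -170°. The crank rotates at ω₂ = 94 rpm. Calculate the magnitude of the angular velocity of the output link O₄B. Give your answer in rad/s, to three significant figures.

ω₂ = 9.844 rad/s (from 94 rpm).
Differentiating the loop-closure r₂e^{iθ₂}+r₃e^{iθ₃}=r₁+r₄e^{iθ₄} gives r₂ω₂e^{iθ₂}+r₃ω₃e^{iθ₃}=r₄ω₄e^{iθ₄}.
Eliminating the other unknown: ω₄ = r₂ω₂ sin(θ₂−θ₃) / [r₄ sin(θ₄−θ₃)].
Numerator sine = +0.79653; denominator sine = -0.91355.
Result = 0.0252·9.844·(+0.79653) / (0.0648·(-0.91355)) = -3.3378 rad/s; magnitude 3.3378 rad/s.

3.34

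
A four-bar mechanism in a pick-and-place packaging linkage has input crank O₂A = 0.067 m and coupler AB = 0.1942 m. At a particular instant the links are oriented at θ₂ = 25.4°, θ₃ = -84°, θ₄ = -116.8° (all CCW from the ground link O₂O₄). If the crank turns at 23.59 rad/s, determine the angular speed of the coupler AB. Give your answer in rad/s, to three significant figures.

9.21

ω₂ = 23.59 rad/s
Differentiating the loop-closure r₂e^{iθ₂}+r₃e^{iθ₃}=r₁+r₄e^{iθ₄} gives r₂ω₂e^{iθ₂}+r₃ω₃e^{iθ₃}=r₄ω₄e^{iθ₄}.
Eliminating the other unknown: ω₃ = r₂ω₂ sin(θ₄−θ₂) / [r₃ sin(θ₃−θ₄)].
Numerator sine = -0.61291; denominator sine = +0.54171.
Result = 0.067·23.59·(-0.61291) / (0.1942·(+0.54171)) = -9.2084 rad/s; magnitude 9.2084 rad/s.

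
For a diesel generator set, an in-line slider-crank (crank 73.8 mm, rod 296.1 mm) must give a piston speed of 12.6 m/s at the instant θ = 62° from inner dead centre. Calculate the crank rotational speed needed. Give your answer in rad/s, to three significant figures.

For an in-line slider-crank, |v_piston| = rω|sinθ|·[1 + r cosθ/√(L² − r² sin²θ)].
With r = 0.0738 m, L = 0.2961 m, θ = 62°: the bracketed kinematic factor |dx/dθ| = 0.072978 m.
ω = v/|dx/dθ| = 12.6/0.072978 = 172.66 rad/s.

173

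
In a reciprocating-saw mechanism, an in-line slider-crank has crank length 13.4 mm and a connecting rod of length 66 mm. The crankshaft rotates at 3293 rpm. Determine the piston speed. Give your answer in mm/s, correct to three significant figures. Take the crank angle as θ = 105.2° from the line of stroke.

4220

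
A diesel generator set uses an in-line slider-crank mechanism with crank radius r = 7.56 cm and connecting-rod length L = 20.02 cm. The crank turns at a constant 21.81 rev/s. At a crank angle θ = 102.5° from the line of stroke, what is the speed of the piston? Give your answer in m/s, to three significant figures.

9.23

ω = 2π·21.8 = 137 rad/s
For an in-line slider-crank, x = r cosθ + √(L² − r² sin²θ), so v = −rω sinθ·[1 + r cosθ/√(L² − r² sin²θ)].
With r = 0.0756 m, L = 0.2002 m, θ = 102.5°: √(L² − r² sin²θ) = 0.1861 m.
v = −0.0756·137·0.97630·[1 + 0.0756·-0.21644/0.1861] = -9.2251 m/s.
|v| = 9.2251 m/s.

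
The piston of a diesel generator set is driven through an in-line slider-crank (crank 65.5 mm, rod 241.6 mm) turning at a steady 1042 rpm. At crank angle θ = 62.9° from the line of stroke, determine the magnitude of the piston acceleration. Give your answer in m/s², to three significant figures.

ω = 2π·1042/60 = 109.1 rad/s
x(θ) = r cosθ + √(L² − r² sin²θ); with ω constant, a = ω²·d²x/dθ².
d²x/dθ² = −r cosθ − r²(cos2θ)/√u − r⁴ sin²2θ/(4u^{3/2}),  u = L² − r² sin²θ = 0.0549706 m².
Substituting r = 0.0655 m, L = 0.2416 m, θ = 62.9°: d²x/dθ² = -0.019369 m.
a = ω²·d²x/dθ² = (109.1)²·(-0.019369) = -230.62 m/s²;  |a| = 230.62 m/s².

231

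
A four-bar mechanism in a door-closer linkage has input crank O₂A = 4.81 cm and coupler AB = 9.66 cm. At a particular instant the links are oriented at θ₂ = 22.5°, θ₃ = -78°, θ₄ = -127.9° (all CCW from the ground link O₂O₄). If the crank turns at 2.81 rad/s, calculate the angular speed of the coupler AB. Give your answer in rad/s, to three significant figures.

0.904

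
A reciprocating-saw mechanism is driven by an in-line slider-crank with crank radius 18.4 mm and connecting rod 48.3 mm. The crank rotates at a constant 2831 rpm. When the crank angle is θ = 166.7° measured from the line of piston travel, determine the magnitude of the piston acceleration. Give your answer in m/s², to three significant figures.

1020

ω = 2π·2831/60 = 296.5 rad/s
x(θ) = r cosθ + √(L² − r² sin²θ); with ω constant, a = ω²·d²x/dθ².
d²x/dθ² = −r cosθ − r²(cos2θ)/√u − r⁴ sin²2θ/(4u^{3/2}),  u = L² − r² sin²θ = 0.00231497 m².
Substituting r = 0.0184 m, L = 0.0483 m, θ = 166.7°: d²x/dθ² = +0.011563 m.
a = ω²·d²x/dθ² = (296.5)²·(+0.011563) = +1016.3 m/s²;  |a| = 1016.3 m/s².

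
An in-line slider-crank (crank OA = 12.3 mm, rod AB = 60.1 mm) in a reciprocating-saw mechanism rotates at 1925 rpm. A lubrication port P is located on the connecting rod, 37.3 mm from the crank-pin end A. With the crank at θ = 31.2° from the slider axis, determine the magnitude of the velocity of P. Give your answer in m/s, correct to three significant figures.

ω = 201.6 rad/s.  Crank-pin speed |V_A| = rω = 2.4795 m/s, perpendicular to OA.
Rod angle: sinφ = −(r/L) sinθ ⇒ φ = -6.086°; ω_rod = −rω cosθ/√(L²−r²sin²θ) = -35.489 rad/s.
V_P = V_A + ω_rod × AP, with AP = 0.0373 m along the rod.
Components: V_Px = −rω sinθ − a·ω_rod·sinφ = -1.4248 m/s;  V_Py = rω cosθ + a·ω_rod·cosφ = +0.80459 m/s.
|V_P| = √(V_Px² + V_Py²) = 1.6363 m/s.

1.64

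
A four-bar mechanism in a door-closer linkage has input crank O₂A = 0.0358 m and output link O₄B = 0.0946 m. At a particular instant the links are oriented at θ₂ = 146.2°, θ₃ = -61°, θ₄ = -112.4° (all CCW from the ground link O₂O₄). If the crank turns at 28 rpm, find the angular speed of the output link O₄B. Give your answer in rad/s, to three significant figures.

ω₂ = 2.932 rad/s (from 28 rpm).
Differentiating the loop-closure r₂e^{iθ₂}+r₃e^{iθ₃}=r₁+r₄e^{iθ₄} gives r₂ω₂e^{iθ₂}+r₃ω₃e^{iθ₃}=r₄ω₄e^{iθ₄}.
Eliminating the other unknown: ω₄ = r₂ω₂ sin(θ₂−θ₃) / [r₄ sin(θ₄−θ₃)].
Numerator sine = -0.45710; denominator sine = -0.78152.
Result = 0.0358·2.932·(-0.45710) / (0.0946·(-0.78152)) = +0.649 rad/s; magnitude 0.649 rad/s.

0.649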